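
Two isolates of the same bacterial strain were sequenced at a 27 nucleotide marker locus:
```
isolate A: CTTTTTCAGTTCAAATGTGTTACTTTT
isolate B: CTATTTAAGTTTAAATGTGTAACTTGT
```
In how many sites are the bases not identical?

5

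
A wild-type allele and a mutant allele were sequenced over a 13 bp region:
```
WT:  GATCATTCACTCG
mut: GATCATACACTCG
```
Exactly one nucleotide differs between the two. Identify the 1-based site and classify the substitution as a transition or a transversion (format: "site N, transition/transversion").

The sequences differ only at site 7: T→A (pyrimidine→purine), a transversion.

site 7, transversion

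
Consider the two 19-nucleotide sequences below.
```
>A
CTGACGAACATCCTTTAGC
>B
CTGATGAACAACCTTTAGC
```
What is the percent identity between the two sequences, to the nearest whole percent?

2 positions differ (5, 11), so 17 of 19 match: 17/19 = 89.47%.

89%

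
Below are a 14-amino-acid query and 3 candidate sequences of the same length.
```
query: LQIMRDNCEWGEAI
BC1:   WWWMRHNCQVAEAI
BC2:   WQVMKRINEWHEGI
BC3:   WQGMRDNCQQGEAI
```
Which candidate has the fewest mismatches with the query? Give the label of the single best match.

BC1 differs at 7 positions; BC2 differs at 8 positions; BC3 differs at 4 positions. The closest is BC3.

BC3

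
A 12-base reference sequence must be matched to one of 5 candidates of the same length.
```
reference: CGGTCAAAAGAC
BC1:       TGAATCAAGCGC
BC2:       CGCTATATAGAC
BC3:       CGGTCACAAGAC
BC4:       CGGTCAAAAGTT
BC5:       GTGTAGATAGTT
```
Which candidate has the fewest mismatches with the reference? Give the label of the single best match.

BC1 differs at 8 positions; BC2 differs at 4 positions; BC3 differs at 1 position; BC4 differs at 2 positions; BC5 differs at 7 positions. The closest is BC3.

BC3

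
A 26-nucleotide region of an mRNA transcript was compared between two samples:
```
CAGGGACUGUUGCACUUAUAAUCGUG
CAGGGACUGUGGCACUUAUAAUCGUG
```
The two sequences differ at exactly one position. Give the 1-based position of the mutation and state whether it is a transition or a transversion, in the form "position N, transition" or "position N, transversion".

The sequences differ only at position 11: U→G (pyrimidine→purine), a transversion.

position 11, transversion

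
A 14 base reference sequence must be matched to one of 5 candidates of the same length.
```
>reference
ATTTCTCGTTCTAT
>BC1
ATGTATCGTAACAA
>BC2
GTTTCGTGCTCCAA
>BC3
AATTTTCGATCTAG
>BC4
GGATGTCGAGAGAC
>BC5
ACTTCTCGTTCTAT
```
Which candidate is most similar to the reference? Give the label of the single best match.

BC5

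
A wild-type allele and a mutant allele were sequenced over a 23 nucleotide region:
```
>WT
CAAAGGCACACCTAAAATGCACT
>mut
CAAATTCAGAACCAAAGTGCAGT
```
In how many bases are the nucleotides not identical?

7

Comparing position by position, 7 bases differ: 5 (G/T), 6 (G/T), 9 (C/G), 11 (C/A), 13 (T/C), 17 (A/G), 22 (C/G).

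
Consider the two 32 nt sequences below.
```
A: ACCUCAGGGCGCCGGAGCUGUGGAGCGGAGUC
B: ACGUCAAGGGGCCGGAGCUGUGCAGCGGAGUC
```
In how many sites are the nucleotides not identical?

Comparing position by position, 4 sites differ: 3 (C/G), 7 (G/A), 10 (C/G), 23 (G/C).

4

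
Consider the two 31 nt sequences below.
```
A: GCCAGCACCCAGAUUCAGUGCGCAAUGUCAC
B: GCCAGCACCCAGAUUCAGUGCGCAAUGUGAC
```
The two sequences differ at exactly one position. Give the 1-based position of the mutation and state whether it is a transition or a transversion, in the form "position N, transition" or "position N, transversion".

position 29, transversion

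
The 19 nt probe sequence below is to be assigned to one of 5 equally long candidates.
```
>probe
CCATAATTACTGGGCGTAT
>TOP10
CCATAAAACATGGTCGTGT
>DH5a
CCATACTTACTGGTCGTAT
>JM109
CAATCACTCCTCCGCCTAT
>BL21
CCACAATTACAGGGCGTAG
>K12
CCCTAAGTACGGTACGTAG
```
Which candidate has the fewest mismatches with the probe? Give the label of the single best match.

DH5a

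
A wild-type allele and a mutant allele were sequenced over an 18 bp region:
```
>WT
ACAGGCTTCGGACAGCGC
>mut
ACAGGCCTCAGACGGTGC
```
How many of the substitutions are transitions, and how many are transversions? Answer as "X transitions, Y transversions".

4 transitions, 0 transversions

Transitions (purine↔purine or pyrimidine↔pyrimidine): 7 T→C, 10 G→A, 14 A→G, 16 C→T.
Transversions (purine↔pyrimidine): none.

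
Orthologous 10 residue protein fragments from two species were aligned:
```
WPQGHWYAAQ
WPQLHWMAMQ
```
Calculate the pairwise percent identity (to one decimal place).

3 positions differ (4, 7, 9), so 7 of 10 match: 7/10 = 70%.

70.0%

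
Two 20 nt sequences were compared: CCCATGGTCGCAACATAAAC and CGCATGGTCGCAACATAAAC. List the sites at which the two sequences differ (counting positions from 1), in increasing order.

Differences at site 2 (C→G).

2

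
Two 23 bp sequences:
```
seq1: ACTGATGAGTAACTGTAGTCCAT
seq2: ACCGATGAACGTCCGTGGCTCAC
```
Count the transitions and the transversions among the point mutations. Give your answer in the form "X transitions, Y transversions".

Mismatches (1-based):
base 3: T→C (pyrimidine→pyrimidine, transition)
base 9: G→A (purine→purine, transition)
base 10: T→C (pyrimidine→pyrimidine, transition)
base 11: A→G (purine→purine, transition)
base 12: A→T (purine→pyrimidine, transversion)
base 14: T→C (pyrimidine→pyrimidine, transition)
base 17: A→G (purine→purine, transition)
base 19: T→C (pyrimidine→pyrimidine, transition)
base 20: C→T (pyrimidine→pyrimidine, transition)
base 23: T→C (pyrimidine→pyrimidine, transition)

9 transitions, 1 transversion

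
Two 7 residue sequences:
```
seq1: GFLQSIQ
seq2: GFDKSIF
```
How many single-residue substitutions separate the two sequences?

3

Comparing position by position, 3 positions differ: 3 (L/D), 4 (Q/K), 7 (Q/F).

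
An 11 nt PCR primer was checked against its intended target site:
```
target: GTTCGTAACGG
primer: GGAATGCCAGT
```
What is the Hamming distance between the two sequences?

Comparing position by position, 9 positions differ: 2 (T/G), 3 (T/A), 4 (C/A), 5 (G/T), 6 (T/G), 7 (A/C), 8 (A/C), 9 (C/A), 11 (G/T).

9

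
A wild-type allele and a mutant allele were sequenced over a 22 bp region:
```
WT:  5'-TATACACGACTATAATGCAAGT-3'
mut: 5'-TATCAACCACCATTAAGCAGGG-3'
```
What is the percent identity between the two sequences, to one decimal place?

63.6%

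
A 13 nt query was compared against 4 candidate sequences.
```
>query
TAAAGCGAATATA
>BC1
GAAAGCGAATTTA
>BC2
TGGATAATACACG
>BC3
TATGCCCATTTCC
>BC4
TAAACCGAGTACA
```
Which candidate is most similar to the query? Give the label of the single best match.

BC1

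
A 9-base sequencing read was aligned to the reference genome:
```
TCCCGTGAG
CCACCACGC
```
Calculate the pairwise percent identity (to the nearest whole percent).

22%

Mismatches at positions 1, 3, 5, 6, 7, 8, 9 (1-based): 7 of 9.
Identical positions: 2/9 = 22.22% → 22%.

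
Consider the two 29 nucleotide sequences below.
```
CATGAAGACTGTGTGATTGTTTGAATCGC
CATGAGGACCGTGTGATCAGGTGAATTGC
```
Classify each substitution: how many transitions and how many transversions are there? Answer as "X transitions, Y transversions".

5 transitions, 2 transversions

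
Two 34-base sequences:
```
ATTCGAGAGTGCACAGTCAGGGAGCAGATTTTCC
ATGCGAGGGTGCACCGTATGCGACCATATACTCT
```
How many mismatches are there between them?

11

The sequences differ at sites 3, 8, 15, 18, 19, 21, 24, 27, 30, 31, 34 (1-based) — 11 in total.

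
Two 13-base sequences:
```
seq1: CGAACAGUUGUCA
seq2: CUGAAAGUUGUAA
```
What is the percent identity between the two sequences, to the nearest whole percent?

4 positions differ (2, 3, 5, 12), so 9 of 13 match: 9/13 = 69.23%.

69%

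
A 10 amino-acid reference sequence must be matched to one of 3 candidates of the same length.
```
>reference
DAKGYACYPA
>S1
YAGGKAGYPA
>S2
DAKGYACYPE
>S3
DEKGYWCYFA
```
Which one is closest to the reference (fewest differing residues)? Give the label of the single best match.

S2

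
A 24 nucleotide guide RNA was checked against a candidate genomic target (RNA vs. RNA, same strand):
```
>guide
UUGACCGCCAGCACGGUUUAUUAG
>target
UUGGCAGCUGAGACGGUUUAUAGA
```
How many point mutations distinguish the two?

9

Comparing position by position, 9 positions differ: 4 (A/G), 6 (C/A), 9 (C/U), 10 (A/G), 11 (G/A), 12 (C/G), 22 (U/A), 23 (A/G), 24 (G/A).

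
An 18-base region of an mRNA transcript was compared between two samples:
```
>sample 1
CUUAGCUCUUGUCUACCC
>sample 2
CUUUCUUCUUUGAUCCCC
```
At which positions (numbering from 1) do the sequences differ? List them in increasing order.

4, 5, 6, 11, 12, 13, 15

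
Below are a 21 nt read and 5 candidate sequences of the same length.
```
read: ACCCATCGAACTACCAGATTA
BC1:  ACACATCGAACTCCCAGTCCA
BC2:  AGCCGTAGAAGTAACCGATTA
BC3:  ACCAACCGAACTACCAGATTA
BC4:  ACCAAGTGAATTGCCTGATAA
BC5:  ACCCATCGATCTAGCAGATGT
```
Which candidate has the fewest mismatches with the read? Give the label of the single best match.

Hamming distances to read — BC1: 5; BC2: 6; BC3: 2; BC4: 7; BC5: 4.
Smallest is BC3 with 2 mismatches.

BC3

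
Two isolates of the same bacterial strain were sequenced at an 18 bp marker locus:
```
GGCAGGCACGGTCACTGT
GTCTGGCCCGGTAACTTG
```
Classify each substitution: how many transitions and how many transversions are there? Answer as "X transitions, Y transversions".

Mismatches (1-based):
position 2: G→T (purine→pyrimidine, transversion)
position 4: A→T (purine→pyrimidine, transversion)
position 8: A→C (purine→pyrimidine, transversion)
position 13: C→A (pyrimidine→purine, transversion)
position 17: G→T (purine→pyrimidine, transversion)
position 18: T→G (pyrimidine→purine, transversion)

0 transitions, 6 transversions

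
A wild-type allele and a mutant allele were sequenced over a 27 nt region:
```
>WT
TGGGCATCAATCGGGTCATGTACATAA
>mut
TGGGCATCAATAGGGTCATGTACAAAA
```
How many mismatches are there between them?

Comparing position by position, 2 bases differ: 12 (C/A), 25 (T/A).

2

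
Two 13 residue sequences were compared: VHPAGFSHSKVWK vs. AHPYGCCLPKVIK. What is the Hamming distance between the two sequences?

7

Comparing position by position, 7 positions differ: 1 (V/A), 4 (A/Y), 6 (F/C), 7 (S/C), 8 (H/L), 9 (S/P), 12 (W/I).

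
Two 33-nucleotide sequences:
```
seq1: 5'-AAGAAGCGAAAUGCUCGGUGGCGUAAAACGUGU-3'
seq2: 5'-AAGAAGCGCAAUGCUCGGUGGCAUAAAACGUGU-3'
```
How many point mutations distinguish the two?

Comparing position by position, 2 bases differ: 9 (A/C), 23 (G/A).

2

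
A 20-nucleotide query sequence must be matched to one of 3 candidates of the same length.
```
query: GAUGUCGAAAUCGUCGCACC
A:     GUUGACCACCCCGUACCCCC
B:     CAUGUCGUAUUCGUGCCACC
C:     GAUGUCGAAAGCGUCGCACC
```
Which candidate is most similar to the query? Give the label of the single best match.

C

Hamming distances to query — A: 9; B: 5; C: 1.
Smallest is C with 1 mismatch.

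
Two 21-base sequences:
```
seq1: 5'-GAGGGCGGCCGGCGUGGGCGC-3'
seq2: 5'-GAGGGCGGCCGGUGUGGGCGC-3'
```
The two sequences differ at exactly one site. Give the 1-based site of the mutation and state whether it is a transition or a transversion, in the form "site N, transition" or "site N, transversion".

site 13, transition

Site 13 changes C→U. C is a pyrimidine and U is a pyrimidine, so this is a transition.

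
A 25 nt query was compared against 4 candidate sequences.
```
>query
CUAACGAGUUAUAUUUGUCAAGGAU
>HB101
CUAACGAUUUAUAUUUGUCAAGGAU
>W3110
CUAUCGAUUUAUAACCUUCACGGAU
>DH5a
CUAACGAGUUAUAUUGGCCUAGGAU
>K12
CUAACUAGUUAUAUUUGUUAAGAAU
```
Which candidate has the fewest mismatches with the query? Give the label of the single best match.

HB101

HB101 differs at 1 position; W3110 differs at 7 positions; DH5a differs at 3 positions; K12 differs at 3 positions. The closest is HB101.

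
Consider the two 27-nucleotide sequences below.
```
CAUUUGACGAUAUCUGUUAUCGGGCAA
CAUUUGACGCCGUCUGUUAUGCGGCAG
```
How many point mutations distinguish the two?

6

The sequences differ at bases 10, 11, 12, 21, 22, 27 (1-based) — 6 in total.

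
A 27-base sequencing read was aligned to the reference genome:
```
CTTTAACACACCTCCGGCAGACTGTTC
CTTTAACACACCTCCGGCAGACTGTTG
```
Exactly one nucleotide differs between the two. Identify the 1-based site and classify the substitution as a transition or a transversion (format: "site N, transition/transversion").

Site 27 changes C→G. C is a pyrimidine and G is a purine, so this is a transversion.

site 27, transversion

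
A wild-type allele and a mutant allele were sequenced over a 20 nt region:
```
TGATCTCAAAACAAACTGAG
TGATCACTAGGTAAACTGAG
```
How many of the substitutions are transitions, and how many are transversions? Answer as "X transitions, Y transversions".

Mismatches (1-based):
base 6: T→A (pyrimidine→purine, transversion)
base 8: A→T (purine→pyrimidine, transversion)
base 10: A→G (purine→purine, transition)
base 11: A→G (purine→purine, transition)
base 12: C→T (pyrimidine→pyrimidine, transition)

3 transitions, 2 transversions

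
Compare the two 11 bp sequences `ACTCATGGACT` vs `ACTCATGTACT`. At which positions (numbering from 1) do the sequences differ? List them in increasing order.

Differences at position 8 (G→T).

8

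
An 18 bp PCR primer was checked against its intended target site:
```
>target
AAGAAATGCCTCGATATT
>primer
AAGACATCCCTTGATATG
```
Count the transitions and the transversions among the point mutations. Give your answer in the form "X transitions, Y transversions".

1 transition, 3 transversions

Transitions (purine↔purine or pyrimidine↔pyrimidine): 12 C→T.
Transversions (purine↔pyrimidine): 5 A→C, 8 G→C, 18 T→G.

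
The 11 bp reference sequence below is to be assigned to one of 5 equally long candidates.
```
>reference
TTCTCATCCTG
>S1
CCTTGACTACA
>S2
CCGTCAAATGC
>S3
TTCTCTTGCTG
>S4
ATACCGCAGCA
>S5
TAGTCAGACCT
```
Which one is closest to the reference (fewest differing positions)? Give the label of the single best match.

S3

S1 differs at 9 positions; S2 differs at 8 positions; S3 differs at 2 positions; S4 differs at 9 positions; S5 differs at 6 positions. The closest is S3.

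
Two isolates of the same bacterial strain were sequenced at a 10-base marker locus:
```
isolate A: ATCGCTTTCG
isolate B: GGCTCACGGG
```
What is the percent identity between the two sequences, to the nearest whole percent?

30%

7 positions differ (1, 2, 4, 6, 7, 8, 9), so 3 of 10 match: 3/10 = 30%.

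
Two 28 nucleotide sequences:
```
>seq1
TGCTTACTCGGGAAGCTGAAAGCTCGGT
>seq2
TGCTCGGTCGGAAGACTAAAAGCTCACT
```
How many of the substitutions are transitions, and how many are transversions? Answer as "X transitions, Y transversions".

Mismatches (1-based):
base 5: T→C (pyrimidine→pyrimidine, transition)
base 6: A→G (purine→purine, transition)
base 7: C→G (pyrimidine→purine, transversion)
base 12: G→A (purine→purine, transition)
base 14: A→G (purine→purine, transition)
base 15: G→A (purine→purine, transition)
base 18: G→A (purine→purine, transition)
base 26: G→A (purine→purine, transition)
base 27: G→C (purine→pyrimidine, transversion)

7 transitions, 2 transversions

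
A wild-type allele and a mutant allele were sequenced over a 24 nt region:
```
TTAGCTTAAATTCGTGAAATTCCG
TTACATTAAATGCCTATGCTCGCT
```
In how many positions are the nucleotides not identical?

Comparing position by position, 11 positions differ: 4 (G/C), 5 (C/A), 12 (T/G), 14 (G/C), 16 (G/A), 17 (A/T), 18 (A/G), 19 (A/C), 21 (T/C), 22 (C/G), 24 (G/T).

11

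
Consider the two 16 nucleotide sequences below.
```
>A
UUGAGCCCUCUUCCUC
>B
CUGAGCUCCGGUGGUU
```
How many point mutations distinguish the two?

Comparing position by position, 8 positions differ: 1 (U/C), 7 (C/U), 9 (U/C), 10 (C/G), 11 (U/G), 13 (C/G), 14 (C/G), 16 (C/U).

8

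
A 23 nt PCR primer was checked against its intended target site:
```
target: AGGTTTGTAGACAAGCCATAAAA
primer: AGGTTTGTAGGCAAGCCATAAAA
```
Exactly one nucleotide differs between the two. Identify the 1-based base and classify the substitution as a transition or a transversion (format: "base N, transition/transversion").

Base 11 changes A→G. A is a purine and G is a purine, so this is a transition.

base 11, transition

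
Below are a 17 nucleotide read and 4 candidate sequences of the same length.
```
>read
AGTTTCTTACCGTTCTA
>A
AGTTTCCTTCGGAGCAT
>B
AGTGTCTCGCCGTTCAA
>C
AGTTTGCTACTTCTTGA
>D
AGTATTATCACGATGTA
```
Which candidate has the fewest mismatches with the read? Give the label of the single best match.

B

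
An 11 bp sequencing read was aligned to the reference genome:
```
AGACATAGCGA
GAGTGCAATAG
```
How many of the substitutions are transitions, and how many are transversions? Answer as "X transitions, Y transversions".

10 transitions, 0 transversions

Transitions (purine↔purine or pyrimidine↔pyrimidine): 1 A→G, 2 G→A, 3 A→G, 4 C→T, 5 A→G, 6 T→C, 8 G→A, 9 C→T, 10 G→A, 11 A→G.
Transversions (purine↔pyrimidine): none.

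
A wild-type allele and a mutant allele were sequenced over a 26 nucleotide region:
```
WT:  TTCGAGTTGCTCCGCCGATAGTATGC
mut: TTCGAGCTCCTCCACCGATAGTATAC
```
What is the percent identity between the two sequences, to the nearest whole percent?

Mismatches at positions 7, 9, 14, 25 (1-based): 4 of 26.
Identical positions: 22/26 = 84.62% → 85%.

85%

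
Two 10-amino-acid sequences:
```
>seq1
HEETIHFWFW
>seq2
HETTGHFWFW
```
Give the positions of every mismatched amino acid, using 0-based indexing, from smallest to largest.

2, 4

Scanning 0-based: 2: E/T; 4: I/G.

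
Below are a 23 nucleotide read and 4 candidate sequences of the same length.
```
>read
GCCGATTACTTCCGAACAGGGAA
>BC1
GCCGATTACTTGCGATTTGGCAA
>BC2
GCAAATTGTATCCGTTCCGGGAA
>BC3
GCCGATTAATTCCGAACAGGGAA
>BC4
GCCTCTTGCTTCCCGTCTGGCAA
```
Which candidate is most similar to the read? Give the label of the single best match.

BC1 differs at 5 sites; BC2 differs at 8 sites; BC3 differs at 1 site; BC4 differs at 8 sites. The closest is BC3.

BC3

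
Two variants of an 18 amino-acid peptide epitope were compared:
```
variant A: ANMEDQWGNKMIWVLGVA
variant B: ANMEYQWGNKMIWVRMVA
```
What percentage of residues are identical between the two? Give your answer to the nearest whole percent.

3 positions differ (5, 15, 16), so 15 of 18 match: 15/18 = 83.33%.

83%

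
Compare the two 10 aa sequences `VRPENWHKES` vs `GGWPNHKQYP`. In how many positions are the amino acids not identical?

Comparing position by position, 9 positions differ: 1 (V/G), 2 (R/G), 3 (P/W), 4 (E/P), 6 (W/H), 7 (H/K), 8 (K/Q), 9 (E/Y), 10 (S/P).

9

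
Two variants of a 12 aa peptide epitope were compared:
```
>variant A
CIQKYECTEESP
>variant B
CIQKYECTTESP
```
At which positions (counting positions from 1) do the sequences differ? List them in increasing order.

Scanning 1-based: 9: E/T.

9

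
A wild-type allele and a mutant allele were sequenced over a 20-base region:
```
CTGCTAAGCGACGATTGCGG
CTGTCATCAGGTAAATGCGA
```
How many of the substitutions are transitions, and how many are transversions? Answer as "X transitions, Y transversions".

6 transitions, 4 transversions

Transitions (purine↔purine or pyrimidine↔pyrimidine): 4 C→T, 5 T→C, 11 A→G, 12 C→T, 13 G→A, 20 G→A.
Transversions (purine↔pyrimidine): 7 A→T, 8 G→C, 9 C→A, 15 T→A.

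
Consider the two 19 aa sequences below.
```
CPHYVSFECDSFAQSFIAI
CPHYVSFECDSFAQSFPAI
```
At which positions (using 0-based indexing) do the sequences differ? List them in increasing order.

16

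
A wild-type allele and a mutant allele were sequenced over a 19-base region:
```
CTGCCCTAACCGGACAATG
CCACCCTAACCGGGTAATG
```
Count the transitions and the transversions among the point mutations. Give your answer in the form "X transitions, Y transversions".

Mismatches (1-based):
site 2: T→C (pyrimidine→pyrimidine, transition)
site 3: G→A (purine→purine, transition)
site 14: A→G (purine→purine, transition)
site 15: C→T (pyrimidine→pyrimidine, transition)

4 transitions, 0 transversions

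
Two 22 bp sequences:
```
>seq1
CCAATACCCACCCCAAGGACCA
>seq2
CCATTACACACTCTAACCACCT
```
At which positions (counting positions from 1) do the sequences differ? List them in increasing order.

4, 8, 12, 14, 17, 18, 22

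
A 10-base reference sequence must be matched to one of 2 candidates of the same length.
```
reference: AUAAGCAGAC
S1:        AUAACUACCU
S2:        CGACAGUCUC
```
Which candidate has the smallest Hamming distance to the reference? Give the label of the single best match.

S1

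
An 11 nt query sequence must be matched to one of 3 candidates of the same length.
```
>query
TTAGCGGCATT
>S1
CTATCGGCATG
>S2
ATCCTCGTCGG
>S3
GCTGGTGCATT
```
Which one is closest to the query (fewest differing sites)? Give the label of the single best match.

Hamming distances to query — S1: 3; S2: 9; S3: 5.
Smallest is S1 with 3 mismatches.

S1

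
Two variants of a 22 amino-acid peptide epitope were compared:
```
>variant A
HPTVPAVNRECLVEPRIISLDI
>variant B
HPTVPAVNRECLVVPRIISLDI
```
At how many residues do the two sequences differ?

1

Comparing position by position, 1 residue differs: 14 (E/V).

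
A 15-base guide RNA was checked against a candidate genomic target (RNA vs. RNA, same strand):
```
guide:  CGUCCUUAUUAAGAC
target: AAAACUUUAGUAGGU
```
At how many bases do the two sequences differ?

10

The sequences differ at bases 1, 2, 3, 4, 8, 9, 10, 11, 14, 15 (1-based) — 10 in total.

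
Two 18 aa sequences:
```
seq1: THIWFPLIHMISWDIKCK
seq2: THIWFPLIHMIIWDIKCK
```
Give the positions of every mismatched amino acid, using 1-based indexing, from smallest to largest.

12

Scanning 1-based: 12: S/I.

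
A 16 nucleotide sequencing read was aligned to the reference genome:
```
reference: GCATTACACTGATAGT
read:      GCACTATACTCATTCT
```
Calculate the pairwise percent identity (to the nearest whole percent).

Mismatches at positions 4, 7, 11, 14, 15 (1-based): 5 of 16.
Identical positions: 11/16 = 68.75% → 69%.

69%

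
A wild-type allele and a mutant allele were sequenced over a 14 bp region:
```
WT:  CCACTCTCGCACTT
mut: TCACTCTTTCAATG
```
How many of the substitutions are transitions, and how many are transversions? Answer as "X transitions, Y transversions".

2 transitions, 3 transversions

Mismatches (1-based):
position 1: C→T (pyrimidine→pyrimidine, transition)
position 8: C→T (pyrimidine→pyrimidine, transition)
position 9: G→T (purine→pyrimidine, transversion)
position 12: C→A (pyrimidine→purine, transversion)
position 14: T→G (pyrimidine→purine, transversion)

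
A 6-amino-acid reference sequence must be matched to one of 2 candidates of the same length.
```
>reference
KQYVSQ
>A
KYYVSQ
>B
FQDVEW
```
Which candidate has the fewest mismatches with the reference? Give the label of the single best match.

Hamming distances to reference — A: 1; B: 4.
Smallest is A with 1 mismatch.

A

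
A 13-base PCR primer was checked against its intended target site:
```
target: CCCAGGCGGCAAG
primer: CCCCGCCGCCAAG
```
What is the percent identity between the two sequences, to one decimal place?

76.9%

Mismatches at positions 4, 6, 9 (1-based): 3 of 13.
Identical positions: 10/13 = 76.92% → 76.9%.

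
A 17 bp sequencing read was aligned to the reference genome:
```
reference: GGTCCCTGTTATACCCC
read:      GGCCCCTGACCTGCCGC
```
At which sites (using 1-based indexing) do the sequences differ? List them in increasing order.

Differences at site 3 (T→C), site 9 (T→A), site 10 (T→C), site 11 (A→C), site 13 (A→G), site 16 (C→G).

3, 9, 10, 11, 13, 16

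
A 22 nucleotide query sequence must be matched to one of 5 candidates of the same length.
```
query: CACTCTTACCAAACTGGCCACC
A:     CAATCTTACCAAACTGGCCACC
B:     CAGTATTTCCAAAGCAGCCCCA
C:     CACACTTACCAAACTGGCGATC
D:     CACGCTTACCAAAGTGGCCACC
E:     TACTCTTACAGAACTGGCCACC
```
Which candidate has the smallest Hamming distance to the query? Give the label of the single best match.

A differs at 1 site; B differs at 8 sites; C differs at 3 sites; D differs at 2 sites; E differs at 3 sites. The closest is A.

A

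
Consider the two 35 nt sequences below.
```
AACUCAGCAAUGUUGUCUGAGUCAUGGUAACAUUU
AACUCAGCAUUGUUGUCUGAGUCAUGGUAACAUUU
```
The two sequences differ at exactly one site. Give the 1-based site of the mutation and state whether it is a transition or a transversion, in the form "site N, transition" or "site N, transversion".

The sequences differ only at site 10: A→U (purine→pyrimidine), a transversion.

site 10, transversion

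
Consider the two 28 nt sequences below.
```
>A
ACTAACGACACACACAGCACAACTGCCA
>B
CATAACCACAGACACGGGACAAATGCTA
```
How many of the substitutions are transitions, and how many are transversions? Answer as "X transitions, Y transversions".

2 transitions, 6 transversions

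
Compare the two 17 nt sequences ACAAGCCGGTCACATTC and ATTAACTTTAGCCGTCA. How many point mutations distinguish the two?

12

Comparing position by position, 12 bases differ: 2 (C/T), 3 (A/T), 5 (G/A), 7 (C/T), 8 (G/T), 9 (G/T), 10 (T/A), 11 (C/G), 12 (A/C), 14 (A/G), 16 (T/C), 17 (C/A).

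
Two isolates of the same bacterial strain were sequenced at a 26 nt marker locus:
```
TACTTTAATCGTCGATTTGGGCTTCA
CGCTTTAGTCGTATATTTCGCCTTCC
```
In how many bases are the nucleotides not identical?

8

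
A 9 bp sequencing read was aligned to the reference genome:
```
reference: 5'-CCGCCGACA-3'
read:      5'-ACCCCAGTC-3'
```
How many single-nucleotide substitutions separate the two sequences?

6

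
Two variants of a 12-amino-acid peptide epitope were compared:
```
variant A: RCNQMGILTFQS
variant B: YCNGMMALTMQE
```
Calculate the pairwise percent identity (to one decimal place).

Mismatches at positions 1, 4, 6, 7, 10, 12 (1-based): 6 of 12.
Identical positions: 6/12 = 50% → 50.0%.

50.0%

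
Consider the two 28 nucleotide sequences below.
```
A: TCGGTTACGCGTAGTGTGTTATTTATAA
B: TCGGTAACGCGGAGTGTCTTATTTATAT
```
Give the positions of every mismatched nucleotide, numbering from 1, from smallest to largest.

6, 12, 18, 28

Scanning 1-based: 6: T/A; 12: T/G; 18: G/C; 28: A/T.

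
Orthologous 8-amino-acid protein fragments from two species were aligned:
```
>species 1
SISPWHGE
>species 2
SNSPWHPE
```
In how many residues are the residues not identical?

2

The sequences differ at residues 2, 7 (1-based) — 2 in total.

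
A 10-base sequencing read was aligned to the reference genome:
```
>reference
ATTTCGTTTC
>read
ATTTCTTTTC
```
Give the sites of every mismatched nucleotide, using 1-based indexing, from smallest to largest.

Scanning 1-based: 6: G/T.

6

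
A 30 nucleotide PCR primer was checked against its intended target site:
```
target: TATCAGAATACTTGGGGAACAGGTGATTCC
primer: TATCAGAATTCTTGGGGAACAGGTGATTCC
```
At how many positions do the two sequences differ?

1

Comparing position by position, 1 position differs: 10 (A/T).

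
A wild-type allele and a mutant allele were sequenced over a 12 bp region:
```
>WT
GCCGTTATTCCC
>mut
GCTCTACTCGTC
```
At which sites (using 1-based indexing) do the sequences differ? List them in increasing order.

Differences at site 3 (C→T), site 4 (G→C), site 6 (T→A), site 7 (A→C), site 9 (T→C), site 10 (C→G), site 11 (C→T).

3, 4, 6, 7, 9, 10, 11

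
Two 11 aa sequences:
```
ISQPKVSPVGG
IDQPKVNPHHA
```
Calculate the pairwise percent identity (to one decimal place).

Mismatches at positions 2, 7, 9, 10, 11 (1-based): 5 of 11.
Identical positions: 6/11 = 54.55% → 54.5%.

54.5%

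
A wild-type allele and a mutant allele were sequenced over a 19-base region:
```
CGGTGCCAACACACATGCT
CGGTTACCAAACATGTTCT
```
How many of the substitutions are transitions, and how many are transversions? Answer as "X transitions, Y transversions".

2 transitions, 5 transversions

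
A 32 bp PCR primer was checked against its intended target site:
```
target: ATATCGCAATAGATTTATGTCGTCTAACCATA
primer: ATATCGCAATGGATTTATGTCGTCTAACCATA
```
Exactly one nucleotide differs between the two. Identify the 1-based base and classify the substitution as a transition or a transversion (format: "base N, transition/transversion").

base 11, transition

Base 11 changes A→G. A is a purine and G is a purine, so this is a transition.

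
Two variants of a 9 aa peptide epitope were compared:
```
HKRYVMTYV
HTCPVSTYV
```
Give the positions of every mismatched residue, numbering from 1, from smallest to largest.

2, 3, 4, 6

Differences at position 2 (K→T), position 3 (R→C), position 4 (Y→P), position 6 (M→S).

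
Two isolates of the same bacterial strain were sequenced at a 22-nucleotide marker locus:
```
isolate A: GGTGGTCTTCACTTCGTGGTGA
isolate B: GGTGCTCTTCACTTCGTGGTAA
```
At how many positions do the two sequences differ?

Comparing position by position, 2 positions differ: 5 (G/C), 21 (G/A).

2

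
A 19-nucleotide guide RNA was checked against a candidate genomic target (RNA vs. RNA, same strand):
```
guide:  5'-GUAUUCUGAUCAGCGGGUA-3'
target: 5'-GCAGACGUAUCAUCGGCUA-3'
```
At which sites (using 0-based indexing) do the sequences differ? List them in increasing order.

1, 3, 4, 6, 7, 12, 16

Scanning 0-based: 1: U/C; 3: U/G; 4: U/A; 6: U/G; 7: G/U; 12: G/U; 16: G/C.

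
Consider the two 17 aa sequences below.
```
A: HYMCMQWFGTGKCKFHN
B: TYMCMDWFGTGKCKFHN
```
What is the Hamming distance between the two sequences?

2

Comparing position by position, 2 residues differ: 1 (H/T), 6 (Q/D).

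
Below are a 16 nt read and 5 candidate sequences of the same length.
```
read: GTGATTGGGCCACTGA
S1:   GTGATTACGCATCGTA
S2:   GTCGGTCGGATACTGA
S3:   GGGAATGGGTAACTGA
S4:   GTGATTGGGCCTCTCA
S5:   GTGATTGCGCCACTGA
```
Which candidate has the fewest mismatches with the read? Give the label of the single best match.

S1 differs at 6 bases; S2 differs at 6 bases; S3 differs at 4 bases; S4 differs at 2 bases; S5 differs at 1 base. The closest is S5.

S5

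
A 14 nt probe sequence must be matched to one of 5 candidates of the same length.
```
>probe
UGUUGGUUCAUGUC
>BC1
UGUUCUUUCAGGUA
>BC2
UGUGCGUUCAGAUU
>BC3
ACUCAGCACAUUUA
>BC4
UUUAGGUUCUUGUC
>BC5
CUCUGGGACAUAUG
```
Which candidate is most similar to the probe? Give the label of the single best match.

BC4

BC1 differs at 4 positions; BC2 differs at 5 positions; BC3 differs at 8 positions; BC4 differs at 3 positions; BC5 differs at 7 positions. The closest is BC4.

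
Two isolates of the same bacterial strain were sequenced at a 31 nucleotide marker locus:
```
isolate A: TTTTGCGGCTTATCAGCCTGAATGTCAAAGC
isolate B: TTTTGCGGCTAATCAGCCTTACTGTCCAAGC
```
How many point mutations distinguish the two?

The sequences differ at positions 11, 20, 22, 27 (1-based) — 4 in total.

4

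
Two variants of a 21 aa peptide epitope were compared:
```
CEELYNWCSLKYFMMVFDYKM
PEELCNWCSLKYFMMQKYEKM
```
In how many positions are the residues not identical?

6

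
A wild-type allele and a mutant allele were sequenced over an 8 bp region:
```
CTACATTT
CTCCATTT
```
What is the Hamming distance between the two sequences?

1

Comparing position by position, 1 position differs: 3 (A/C).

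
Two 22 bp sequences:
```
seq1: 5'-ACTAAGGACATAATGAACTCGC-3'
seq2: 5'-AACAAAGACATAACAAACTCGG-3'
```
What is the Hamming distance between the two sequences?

6

Mismatches (1-based): site 2: C→A; site 3: T→C; site 6: G→A; site 14: T→C; site 15: G→A; site 22: C→G.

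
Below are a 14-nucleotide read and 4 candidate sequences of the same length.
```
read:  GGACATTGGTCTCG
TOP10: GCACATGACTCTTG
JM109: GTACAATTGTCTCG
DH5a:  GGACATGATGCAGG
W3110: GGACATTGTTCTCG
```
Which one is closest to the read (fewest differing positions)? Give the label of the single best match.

W3110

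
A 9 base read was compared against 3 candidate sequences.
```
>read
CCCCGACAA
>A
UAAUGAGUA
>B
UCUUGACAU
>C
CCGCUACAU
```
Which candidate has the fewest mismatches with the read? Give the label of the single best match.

C

A differs at 6 bases; B differs at 4 bases; C differs at 3 bases. The closest is C.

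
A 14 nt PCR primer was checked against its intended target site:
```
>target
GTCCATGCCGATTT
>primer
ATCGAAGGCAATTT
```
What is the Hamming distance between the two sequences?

5

The sequences differ at bases 1, 4, 6, 8, 10 (1-based) — 5 in total.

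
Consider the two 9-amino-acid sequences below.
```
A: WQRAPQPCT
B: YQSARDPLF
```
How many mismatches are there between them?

6

The sequences differ at positions 1, 3, 5, 6, 8, 9 (1-based) — 6 in total.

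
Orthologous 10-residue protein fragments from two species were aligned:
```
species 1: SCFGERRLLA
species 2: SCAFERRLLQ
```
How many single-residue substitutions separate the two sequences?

The sequences differ at positions 3, 4, 10 (1-based) — 3 in total.

3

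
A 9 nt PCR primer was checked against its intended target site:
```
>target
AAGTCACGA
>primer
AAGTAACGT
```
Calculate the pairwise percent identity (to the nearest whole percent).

78%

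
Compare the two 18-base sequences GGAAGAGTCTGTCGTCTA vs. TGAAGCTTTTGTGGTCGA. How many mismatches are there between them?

6

The sequences differ at sites 1, 6, 7, 9, 13, 17 (1-based) — 6 in total.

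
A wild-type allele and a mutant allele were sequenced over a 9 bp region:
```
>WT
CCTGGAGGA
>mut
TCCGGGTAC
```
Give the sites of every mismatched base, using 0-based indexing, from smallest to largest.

Differences at site 0 (C→T), site 2 (T→C), site 5 (A→G), site 6 (G→T), site 7 (G→A), site 8 (A→C).

0, 2, 5, 6, 7, 8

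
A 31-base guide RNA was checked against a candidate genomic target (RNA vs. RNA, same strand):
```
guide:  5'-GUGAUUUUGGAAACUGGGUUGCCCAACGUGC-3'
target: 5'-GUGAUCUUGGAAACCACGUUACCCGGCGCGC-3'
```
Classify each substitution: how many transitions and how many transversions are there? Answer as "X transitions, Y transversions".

Transitions (purine↔purine or pyrimidine↔pyrimidine): 6 U→C, 15 U→C, 16 G→A, 21 G→A, 25 A→G, 26 A→G, 29 U→C.
Transversions (purine↔pyrimidine): 17 G→C.

7 transitions, 1 transversion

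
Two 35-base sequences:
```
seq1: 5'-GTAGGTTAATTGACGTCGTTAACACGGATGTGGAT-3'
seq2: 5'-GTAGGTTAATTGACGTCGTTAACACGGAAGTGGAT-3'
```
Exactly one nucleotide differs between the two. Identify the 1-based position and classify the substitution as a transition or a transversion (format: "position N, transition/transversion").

position 29, transversion

The sequences differ only at position 29: T→A (pyrimidine→purine), a transversion.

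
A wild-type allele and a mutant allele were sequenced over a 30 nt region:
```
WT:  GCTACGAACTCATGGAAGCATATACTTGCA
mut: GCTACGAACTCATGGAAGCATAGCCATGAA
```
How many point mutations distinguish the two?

4

Mismatches (1-based): base 23: T→G; base 24: A→C; base 26: T→A; base 29: C→A.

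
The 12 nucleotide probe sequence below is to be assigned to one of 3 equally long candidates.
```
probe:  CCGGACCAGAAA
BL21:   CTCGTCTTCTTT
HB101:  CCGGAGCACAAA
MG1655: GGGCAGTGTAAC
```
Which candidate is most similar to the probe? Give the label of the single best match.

HB101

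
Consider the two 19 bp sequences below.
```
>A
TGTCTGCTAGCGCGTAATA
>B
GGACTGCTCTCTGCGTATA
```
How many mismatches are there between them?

The sequences differ at bases 1, 3, 9, 10, 12, 13, 14, 15, 16 (1-based) — 9 in total.

9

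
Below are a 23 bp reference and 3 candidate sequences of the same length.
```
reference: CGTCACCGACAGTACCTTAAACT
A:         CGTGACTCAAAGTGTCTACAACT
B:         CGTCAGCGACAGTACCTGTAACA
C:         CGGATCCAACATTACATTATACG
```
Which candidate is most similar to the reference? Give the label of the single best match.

B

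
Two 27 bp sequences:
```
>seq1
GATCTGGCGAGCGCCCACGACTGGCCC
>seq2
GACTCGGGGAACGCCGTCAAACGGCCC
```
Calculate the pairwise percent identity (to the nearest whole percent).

Mismatches at positions 3, 4, 5, 8, 11, 16, 17, 19, 21, 22 (1-based): 10 of 27.
Identical positions: 17/27 = 62.96% → 63%.

63%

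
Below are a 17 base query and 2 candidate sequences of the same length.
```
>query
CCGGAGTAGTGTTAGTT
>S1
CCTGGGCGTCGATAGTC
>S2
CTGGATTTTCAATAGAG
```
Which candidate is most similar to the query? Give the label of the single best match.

S1 differs at 8 bases; S2 differs at 9 bases. The closest is S1.

S1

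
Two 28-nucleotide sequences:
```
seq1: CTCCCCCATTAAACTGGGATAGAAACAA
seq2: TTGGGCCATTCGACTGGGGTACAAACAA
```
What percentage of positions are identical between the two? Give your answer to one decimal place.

8 positions differ (1, 3, 4, 5, 11, 12, 19, 22), so 20 of 28 match: 20/28 = 71.43%.

71.4%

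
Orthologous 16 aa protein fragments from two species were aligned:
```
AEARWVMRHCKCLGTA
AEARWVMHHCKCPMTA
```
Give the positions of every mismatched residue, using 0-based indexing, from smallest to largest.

7, 12, 13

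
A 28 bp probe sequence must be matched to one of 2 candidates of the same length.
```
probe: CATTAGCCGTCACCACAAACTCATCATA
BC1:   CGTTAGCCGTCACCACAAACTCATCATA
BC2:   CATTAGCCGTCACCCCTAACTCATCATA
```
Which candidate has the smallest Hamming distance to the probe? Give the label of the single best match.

BC1 differs at 1 base; BC2 differs at 2 bases. The closest is BC1.

BC1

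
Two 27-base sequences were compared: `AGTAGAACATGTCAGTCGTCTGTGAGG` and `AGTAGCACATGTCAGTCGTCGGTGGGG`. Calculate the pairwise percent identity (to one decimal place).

Mismatches at positions 6, 21, 25 (1-based): 3 of 27.
Identical positions: 24/27 = 88.89% → 88.9%.

88.9%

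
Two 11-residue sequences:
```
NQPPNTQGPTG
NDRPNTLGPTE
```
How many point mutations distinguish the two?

4

Comparing position by position, 4 residues differ: 2 (Q/D), 3 (P/R), 7 (Q/L), 11 (G/E).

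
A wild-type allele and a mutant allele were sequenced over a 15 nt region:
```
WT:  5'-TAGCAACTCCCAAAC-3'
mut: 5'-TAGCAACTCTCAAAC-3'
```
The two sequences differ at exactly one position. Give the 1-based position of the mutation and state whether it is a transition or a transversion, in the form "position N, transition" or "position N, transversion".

Position 10 changes C→T. C is a pyrimidine and T is a pyrimidine, so this is a transition.

position 10, transition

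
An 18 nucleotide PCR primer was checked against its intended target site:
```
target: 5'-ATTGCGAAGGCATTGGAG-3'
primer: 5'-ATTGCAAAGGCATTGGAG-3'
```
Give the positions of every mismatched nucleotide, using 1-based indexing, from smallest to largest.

6

Scanning 1-based: 6: G/A.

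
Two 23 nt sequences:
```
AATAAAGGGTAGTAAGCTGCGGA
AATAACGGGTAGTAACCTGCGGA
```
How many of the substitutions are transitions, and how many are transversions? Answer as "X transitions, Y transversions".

0 transitions, 2 transversions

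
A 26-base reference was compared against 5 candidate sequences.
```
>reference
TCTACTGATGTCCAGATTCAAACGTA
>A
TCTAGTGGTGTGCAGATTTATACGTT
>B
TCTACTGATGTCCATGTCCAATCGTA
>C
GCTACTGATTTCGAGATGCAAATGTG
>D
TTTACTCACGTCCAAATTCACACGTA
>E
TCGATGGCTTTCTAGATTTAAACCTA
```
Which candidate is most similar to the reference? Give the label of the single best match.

Hamming distances to reference — A: 6; B: 4; C: 6; D: 5; E: 8.
Smallest is B with 4 mismatches.

B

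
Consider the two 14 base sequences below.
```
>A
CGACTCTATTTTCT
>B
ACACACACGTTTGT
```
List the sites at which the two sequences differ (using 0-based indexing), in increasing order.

0, 1, 4, 6, 7, 8, 12

Scanning 0-based: 0: C/A; 1: G/C; 4: T/A; 6: T/A; 7: A/C; 8: T/G; 12: C/G.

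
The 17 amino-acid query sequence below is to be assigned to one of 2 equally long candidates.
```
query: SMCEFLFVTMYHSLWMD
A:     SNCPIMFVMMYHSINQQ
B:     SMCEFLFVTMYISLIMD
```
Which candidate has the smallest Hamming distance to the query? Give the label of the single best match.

B

Hamming distances to query — A: 9; B: 2.
Smallest is B with 2 mismatches.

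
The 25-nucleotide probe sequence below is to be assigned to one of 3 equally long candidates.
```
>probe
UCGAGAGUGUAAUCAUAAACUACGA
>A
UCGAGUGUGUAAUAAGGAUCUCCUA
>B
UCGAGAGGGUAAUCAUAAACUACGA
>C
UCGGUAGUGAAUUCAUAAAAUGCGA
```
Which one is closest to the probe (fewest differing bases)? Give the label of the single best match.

A differs at 7 bases; B differs at 1 base; C differs at 6 bases. The closest is B.

B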